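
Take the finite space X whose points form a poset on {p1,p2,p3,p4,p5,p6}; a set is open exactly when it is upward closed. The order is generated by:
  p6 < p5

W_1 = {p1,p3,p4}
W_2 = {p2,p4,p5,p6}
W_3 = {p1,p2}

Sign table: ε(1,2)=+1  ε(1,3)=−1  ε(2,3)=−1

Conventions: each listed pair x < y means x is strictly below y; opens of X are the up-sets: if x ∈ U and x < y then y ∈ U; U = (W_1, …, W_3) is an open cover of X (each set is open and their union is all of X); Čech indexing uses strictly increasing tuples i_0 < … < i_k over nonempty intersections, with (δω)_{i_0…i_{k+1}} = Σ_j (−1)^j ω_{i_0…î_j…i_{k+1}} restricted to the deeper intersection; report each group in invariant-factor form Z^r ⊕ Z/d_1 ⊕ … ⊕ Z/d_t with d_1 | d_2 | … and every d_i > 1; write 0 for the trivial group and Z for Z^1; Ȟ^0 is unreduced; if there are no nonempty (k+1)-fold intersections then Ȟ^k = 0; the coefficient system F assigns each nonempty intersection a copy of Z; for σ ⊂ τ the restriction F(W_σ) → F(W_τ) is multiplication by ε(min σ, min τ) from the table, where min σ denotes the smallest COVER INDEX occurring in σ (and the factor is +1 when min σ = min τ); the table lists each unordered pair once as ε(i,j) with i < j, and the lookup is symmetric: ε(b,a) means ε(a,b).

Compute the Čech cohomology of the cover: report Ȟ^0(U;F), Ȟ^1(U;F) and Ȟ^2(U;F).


Ȟ^0 = Z; Ȟ^1 = Z; Ȟ^2 = 0

nerve simplices:
  W12={p4} W13={p1} W23={p2}
C dims 3,3; δ0: rk 2, SNF 1^2
degree 0: 3−2−0 = 1 → Ȟ^0 ≅ Z
degree 1: 3−0−2 = 1 → Ȟ^1 ≅ Z
degree 2: 0−0−0 = 0 → Ȟ^2 ≅ 0


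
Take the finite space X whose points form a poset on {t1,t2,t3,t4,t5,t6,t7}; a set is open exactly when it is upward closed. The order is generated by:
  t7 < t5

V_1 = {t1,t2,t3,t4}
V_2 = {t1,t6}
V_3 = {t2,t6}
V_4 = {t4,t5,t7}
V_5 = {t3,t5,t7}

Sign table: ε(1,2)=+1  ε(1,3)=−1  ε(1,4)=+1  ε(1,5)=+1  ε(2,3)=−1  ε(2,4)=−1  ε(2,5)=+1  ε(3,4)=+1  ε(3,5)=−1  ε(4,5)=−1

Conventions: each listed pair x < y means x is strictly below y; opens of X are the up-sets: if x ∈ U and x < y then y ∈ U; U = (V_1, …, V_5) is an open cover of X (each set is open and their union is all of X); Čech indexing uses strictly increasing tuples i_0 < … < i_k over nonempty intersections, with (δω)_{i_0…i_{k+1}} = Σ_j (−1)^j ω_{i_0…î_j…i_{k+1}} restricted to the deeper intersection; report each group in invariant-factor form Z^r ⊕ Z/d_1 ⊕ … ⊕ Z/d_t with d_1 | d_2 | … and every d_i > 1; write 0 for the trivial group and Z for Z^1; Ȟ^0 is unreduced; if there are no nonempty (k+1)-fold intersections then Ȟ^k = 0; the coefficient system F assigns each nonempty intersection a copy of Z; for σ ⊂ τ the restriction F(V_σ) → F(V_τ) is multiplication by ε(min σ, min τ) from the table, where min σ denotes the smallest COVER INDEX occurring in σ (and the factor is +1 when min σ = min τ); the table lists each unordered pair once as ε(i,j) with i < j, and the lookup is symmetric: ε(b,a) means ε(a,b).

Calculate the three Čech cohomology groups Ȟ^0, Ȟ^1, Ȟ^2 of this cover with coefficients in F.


nerve of the cover:
  V12={t1} V13={t2} V14={t4} V15={t3} V23={t6} V45={t5,t7}
C dims 5,6; δ0: rk 5, SNF 1^4·2
Ȟ^0 = (5 − 5) − 0 = 0, so Ȟ^0 ≅ 0
Ȟ^1 = (6 − 0) − 5 = 1 plus torsion [2], so Ȟ^1 ≅ Z ⊕ Z/2
Ȟ^2 = (0 − 0) − 0 = 0, so Ȟ^2 ≅ 0

Ȟ^0(U;F) ≅ 0, Ȟ^1(U;F) ≅ Z ⊕ Z/2, Ȟ^2(U;F) ≅ 0


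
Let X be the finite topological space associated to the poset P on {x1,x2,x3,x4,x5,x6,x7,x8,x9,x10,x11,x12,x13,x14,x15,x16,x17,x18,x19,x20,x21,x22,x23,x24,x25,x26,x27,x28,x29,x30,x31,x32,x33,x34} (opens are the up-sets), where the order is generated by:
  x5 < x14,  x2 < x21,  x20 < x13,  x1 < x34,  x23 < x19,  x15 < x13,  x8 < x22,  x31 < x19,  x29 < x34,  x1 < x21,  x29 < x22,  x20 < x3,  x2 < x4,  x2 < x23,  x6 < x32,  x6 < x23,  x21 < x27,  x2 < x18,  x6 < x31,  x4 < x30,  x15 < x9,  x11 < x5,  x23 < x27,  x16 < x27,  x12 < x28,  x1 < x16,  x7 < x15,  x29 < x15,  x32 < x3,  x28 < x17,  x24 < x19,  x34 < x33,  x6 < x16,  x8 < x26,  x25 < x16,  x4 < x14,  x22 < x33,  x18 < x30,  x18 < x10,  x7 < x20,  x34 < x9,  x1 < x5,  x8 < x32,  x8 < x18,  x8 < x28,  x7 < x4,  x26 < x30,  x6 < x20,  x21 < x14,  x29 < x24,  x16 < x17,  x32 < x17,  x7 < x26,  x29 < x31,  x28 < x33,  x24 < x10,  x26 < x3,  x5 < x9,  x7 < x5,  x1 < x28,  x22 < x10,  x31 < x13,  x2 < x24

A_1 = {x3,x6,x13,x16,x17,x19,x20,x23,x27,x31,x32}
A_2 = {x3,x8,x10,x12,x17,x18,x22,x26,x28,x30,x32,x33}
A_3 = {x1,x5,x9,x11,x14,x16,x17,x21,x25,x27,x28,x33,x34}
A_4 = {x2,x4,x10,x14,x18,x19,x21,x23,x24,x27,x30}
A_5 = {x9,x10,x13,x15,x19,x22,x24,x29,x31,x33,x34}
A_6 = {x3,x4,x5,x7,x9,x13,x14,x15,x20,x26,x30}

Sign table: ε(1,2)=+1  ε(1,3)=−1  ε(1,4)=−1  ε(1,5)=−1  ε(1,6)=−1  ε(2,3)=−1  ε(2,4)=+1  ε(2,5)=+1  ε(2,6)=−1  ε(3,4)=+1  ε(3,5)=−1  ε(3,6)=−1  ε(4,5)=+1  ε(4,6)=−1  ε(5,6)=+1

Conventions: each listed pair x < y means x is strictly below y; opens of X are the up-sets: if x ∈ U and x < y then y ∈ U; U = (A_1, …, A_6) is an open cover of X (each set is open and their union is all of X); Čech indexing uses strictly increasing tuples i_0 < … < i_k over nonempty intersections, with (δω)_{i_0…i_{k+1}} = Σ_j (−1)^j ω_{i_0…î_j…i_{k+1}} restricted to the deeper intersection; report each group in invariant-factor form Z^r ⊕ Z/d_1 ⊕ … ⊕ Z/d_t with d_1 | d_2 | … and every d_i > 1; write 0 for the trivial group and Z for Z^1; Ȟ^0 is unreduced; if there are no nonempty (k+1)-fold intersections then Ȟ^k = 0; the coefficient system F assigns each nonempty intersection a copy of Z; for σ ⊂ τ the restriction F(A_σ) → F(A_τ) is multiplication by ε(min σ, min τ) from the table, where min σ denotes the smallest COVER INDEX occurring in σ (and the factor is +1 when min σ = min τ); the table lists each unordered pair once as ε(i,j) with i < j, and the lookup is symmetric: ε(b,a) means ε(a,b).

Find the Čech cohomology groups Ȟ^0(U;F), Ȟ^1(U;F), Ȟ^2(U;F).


nonempty overlaps:
  A12={x3,x17,x32} A13={x16,x17,x27} A14={x19,x23,x27} A15={x13,x19,x31} A16={x3,x13,x20} A23={x17,x28,x33} A24={x10,x18,x30} A25={x10,x22,x33} A26={x3,x26,x30} A34={x14,x21,x27} A35={x9,x33,x34} A36={x5,x9,x14} A45={x10,x19,x24} A46={x4,x14,x30} A56={x9,x13,x15}
  A123={x17} A126={x3} A134={x27} A145={x19} A156={x13} A235={x33} A245={x10} A246={x30} A346={x14} A356={x9}
C dims 6,15,10; δ0: rk 6, SNF 1^5·2; δ1: rk 9, SNF 1^9
degree 0: 6−6−0 = 0 → Ȟ^0 ≅ 0
degree 1: 15−9−6 = 0 plus torsion [2] → Ȟ^1 ≅ Z/2
degree 2: 10−0−9 = 1 → Ȟ^2 ≅ Z

Ȟ^0(U;F) ≅ 0; Ȟ^1(U;F) ≅ Z/2; Ȟ^2(U;F) ≅ Z


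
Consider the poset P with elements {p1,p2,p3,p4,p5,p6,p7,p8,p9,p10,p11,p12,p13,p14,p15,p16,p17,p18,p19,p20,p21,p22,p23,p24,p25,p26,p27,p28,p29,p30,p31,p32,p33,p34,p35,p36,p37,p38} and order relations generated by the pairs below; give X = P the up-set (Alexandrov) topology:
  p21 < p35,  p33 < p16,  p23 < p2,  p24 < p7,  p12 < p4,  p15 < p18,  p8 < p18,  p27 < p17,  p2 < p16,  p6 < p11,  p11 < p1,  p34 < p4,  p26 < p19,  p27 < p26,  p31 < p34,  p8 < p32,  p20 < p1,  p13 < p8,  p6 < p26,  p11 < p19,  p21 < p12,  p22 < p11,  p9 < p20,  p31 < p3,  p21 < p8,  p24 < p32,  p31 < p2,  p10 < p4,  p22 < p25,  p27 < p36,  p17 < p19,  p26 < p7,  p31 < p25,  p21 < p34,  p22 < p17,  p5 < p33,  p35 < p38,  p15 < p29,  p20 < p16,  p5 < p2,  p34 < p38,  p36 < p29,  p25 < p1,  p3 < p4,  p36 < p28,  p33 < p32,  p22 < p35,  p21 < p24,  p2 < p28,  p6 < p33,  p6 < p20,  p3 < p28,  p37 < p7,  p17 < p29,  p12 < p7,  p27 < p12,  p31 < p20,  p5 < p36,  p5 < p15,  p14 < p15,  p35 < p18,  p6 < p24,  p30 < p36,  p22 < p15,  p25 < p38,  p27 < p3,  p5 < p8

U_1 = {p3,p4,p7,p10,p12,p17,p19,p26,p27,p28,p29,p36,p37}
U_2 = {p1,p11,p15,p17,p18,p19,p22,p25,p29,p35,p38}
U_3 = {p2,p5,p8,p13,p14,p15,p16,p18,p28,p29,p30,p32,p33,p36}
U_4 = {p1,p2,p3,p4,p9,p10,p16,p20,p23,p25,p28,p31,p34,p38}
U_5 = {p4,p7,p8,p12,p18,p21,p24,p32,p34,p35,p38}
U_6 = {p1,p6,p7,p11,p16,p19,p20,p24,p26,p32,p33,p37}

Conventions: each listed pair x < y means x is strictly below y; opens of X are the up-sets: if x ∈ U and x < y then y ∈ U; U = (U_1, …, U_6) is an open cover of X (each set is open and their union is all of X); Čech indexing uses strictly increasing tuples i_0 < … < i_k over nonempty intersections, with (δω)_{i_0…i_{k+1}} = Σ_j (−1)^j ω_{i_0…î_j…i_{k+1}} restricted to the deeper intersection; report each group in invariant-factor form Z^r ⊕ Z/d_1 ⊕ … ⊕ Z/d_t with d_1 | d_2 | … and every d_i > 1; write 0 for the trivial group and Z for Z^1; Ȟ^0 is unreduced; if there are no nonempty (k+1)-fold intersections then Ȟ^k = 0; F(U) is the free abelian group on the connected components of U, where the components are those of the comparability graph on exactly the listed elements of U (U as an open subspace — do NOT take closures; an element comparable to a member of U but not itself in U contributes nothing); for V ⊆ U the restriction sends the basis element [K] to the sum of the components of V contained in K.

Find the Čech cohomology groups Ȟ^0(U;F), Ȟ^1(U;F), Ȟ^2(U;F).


Ȟ^0 ≅ Z; Ȟ^1 ≅ 0; Ȟ^2 ≅ Z/2

nonempty overlaps:
  U12={p17,p19,p29} U13={p28,p29,p36} U14={p3,p4,p10,p28} U15={p4,p7,p12} U16={p7,p19,p26,p37} U23={p15,p18,p29} U24={p1,p25,p38} U25={p18,p35,p38} U26={p1,p11,p19} U34={p2,p16,p28} U35={p8,p18,p32} U36={p16,p32,p33} U45={p4,p34,p38} U46={p1,p16,p20} U56={p7,p24,p32}
  U123={p29} U126={p19} U134={p28} U145={p4} U156={p7} U235={p18} U245={p38} U246={p1} U346={p16} U356={p32}
components per intersection:
  U1: {p3,p4,p7,p10,p12,p17,p19,p26,p27,p28,p29,p36,p37}
  U2: {p1,p11,p15,p17,p18,p19,p22,p25,p29,p35,p38}
  U3: {p2,p5,p8,p13,p14,p15,p16,p18,p28,p29,p30,p32,p33,p36}
  U4: {p1,p2,p3,p4,p9,p10,p16,p20,p23,p25,p28,p31,p34,p38}
  U5: {p4,p7,p8,p12,p18,p21,p24,p32,p34,p35,p38}
  U6: {p1,p6,p7,p11,p16,p19,p20,p24,p26,p32,p33,p37}
  U12: {p17,p19,p29}
  U13: {p28,p29,p36}
  U14: {p3,p4,p10,p28}
  U15: {p4,p7,p12}
  U16: {p7,p19,p26,p37}
  U23: {p15,p18,p29}
  U24: {p1,p25,p38}
  U25: {p18,p35,p38}
  U26: {p1,p11,p19}
  U34: {p2,p16,p28}
  U35: {p8,p18,p32}
  U36: {p16,p32,p33}
  U45: {p4,p34,p38}
  U46: {p1,p16,p20}
  U56: {p7,p24,p32}
  U123: {p29}
  U126: {p19}
  U134: {p28}
  U145: {p4}
  U156: {p7}
  U235: {p18}
  U245: {p38}
  U246: {p1}
  U346: {p16}
  U356: {p32}
C dims 6,15,10; δ0: rk 5, SNF 1^5; δ1: rk 10, SNF 1^9·2
degree 0: 6−5−0 = 1 → Ȟ^0 ≅ Z
degree 1: 15−10−5 = 0 → Ȟ^1 ≅ 0
degree 2: 10−0−10 = 0 plus torsion [2] → Ȟ^2 ≅ Z/2


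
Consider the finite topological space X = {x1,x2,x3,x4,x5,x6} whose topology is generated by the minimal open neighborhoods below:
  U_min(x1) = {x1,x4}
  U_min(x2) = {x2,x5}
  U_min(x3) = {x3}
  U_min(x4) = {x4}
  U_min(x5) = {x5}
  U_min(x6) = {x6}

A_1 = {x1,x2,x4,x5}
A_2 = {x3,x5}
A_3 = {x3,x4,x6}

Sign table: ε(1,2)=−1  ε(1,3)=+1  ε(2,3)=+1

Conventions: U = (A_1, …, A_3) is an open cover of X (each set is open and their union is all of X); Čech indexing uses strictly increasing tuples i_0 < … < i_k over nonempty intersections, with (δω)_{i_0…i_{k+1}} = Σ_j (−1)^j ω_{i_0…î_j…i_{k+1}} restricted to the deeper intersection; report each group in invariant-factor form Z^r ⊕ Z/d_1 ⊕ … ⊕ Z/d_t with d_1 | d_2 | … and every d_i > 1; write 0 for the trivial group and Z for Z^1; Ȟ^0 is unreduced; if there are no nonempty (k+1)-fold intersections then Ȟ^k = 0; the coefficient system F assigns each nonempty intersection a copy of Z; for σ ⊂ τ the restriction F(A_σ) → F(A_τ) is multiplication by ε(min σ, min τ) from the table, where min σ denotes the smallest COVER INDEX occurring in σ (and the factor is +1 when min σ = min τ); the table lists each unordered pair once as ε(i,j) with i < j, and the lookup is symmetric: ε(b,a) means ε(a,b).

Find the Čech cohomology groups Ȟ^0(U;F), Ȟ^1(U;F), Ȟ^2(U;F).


nonempty intersections:
  A12={x5} A13={x4} A23={x3}
C dims 3,3; δ0: rk 3, SNF 1^2·2
Ȟ^0: (3−3)−0=0 ⇒ 0
Ȟ^1: (3−0)−3=0 plus torsion [2] ⇒ Z/2
Ȟ^2: (0−0)−0=0 ⇒ 0

Ȟ^0(U;F) ≅ 0; Ȟ^1(U;F) ≅ Z/2; Ȟ^2(U;F) ≅ 0


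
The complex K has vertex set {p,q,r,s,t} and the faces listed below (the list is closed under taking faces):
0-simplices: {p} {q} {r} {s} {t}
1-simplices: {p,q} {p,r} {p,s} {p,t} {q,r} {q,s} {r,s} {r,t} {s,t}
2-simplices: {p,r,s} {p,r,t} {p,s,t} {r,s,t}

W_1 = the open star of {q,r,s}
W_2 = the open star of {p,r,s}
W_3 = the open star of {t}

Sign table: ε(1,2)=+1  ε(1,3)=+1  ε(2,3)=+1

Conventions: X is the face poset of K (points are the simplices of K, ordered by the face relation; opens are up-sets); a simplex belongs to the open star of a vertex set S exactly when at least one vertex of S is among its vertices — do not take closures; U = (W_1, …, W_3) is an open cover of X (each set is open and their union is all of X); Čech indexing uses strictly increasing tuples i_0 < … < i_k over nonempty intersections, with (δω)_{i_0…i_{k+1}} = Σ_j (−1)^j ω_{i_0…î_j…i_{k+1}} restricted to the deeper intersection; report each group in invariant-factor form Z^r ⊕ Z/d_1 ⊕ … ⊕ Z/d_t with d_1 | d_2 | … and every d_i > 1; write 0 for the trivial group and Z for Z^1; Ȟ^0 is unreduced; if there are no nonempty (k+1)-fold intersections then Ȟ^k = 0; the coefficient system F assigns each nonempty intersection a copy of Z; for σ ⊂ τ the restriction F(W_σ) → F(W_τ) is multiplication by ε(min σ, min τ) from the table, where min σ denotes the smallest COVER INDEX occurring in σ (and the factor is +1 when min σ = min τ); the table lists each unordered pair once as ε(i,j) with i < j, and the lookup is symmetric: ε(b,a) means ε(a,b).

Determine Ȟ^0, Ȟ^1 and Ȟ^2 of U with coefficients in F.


Ȟ^0(U;F) ≅ Z; Ȟ^1(U;F) ≅ 0; Ȟ^2(U;F) ≅ 0

nonempty overlaps:
  W1={{q},{r},{s},{p,q},{p,r},{p,s},{q,r},{q,s},{r,s},{r,t},{s,t},{p,r,s},{p,r,t},{p,s,t},{r,s,t}} W2={{p},{r},{s},{p,q},{p,r},{p,s},{p,t},{q,r},{q,s},{r,s},{r,t},{s,t},{p,r,s},{p,r,t},{p,s,t},{r,s,t}} W3={{t},{p,t},{r,t},{s,t},{p,r,t},{p,s,t},{r,s,t}}
  W12={{r},{s},{p,q},{p,r},{p,s},{q,r},{q,s},{r,s},{r,t},{s,t},{p,r,s},{p,r,t},{p,s,t},{r,s,t}} W13={{r,t},{s,t},{p,r,t},{p,s,t},{r,s,t}} W23={{p,t},{r,t},{s,t},{p,r,t},{p,s,t},{r,s,t}}
  W123={{r,t},{s,t},{p,r,t},{p,s,t},{r,s,t}}
C dims 3,3,1; δ0: rk 2, SNF 1^2; δ1: rk 1, SNF 1^1
degree 0: 3−2−0 = 1 → Ȟ^0 ≅ Z
degree 1: 3−1−2 = 0 → Ȟ^1 ≅ 0
degree 2: 1−0−1 = 0 → Ȟ^2 ≅ 0


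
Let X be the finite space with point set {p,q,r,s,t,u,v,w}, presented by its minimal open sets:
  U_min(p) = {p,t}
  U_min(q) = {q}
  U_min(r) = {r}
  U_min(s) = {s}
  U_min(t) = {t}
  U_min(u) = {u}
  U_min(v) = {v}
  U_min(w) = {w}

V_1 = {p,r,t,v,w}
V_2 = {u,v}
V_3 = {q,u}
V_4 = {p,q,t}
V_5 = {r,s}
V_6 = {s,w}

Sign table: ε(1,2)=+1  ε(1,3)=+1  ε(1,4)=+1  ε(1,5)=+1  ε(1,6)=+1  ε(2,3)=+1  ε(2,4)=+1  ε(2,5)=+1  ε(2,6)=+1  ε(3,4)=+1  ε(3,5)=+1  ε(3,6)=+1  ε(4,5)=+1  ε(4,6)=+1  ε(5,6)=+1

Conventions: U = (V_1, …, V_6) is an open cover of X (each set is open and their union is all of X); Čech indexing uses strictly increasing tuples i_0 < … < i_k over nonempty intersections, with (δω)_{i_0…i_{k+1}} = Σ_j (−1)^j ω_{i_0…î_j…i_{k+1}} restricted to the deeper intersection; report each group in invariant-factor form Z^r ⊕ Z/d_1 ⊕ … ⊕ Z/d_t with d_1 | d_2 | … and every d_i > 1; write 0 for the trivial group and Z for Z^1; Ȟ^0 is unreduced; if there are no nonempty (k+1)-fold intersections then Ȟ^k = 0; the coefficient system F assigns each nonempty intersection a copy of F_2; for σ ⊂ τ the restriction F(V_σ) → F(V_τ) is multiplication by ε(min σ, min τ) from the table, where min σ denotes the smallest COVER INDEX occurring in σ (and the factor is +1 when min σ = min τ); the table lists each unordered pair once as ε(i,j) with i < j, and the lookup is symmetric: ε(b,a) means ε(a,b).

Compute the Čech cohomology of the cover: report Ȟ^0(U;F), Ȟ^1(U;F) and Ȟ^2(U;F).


Ȟ^0(U;F) ≅ Z/2; Ȟ^1(U;F) ≅ Z/2 ⊕ Z/2; Ȟ^2(U;F) ≅ 0

cover nerve:
  V12={v} V14={p,t} V15={r} V16={w} V23={u} V34={q} V56={s}
C dims 6,7; δ0: rk_F2 5
Ȟ^0: (6−5)−0=1 ⇒ Z/2
Ȟ^1: (7−0)−5=2 ⇒ Z/2 ⊕ Z/2
Ȟ^2: (0−0)−0=0 ⇒ 0


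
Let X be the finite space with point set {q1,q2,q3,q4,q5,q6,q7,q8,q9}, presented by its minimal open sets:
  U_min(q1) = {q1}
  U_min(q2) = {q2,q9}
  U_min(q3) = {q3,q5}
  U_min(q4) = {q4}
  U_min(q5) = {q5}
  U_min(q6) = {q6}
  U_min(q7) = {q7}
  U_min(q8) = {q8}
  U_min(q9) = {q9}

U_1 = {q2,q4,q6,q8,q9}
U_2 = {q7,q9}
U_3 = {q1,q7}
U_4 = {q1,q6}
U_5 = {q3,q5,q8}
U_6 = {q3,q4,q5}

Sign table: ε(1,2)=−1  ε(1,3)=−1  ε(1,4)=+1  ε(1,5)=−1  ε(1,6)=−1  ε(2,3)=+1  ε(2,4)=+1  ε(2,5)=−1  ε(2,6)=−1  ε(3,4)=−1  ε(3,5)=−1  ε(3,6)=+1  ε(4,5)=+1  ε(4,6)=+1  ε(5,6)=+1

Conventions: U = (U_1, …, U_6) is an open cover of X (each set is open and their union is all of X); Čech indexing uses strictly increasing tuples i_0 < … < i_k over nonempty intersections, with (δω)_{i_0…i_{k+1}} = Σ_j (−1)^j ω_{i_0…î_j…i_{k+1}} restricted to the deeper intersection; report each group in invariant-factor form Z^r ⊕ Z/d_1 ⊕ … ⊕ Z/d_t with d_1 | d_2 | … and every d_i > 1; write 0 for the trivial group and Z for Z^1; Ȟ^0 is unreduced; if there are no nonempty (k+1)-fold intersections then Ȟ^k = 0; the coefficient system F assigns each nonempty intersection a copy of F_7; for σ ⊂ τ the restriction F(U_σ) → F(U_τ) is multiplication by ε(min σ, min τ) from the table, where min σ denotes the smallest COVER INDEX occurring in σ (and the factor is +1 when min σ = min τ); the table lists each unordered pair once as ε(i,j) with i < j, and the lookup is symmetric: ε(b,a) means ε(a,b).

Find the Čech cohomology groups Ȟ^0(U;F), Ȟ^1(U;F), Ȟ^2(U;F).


Ȟ^0 ≅ Z/7,  Ȟ^1 ≅ Z/7 ⊕ Z/7,  Ȟ^2 ≅ 0

cover nerve:
  U12={q9} U14={q6} U15={q8} U16={q4} U23={q7} U34={q1} U56={q3,q5}
C dims 6,7; δ0: rk_F7 5
Ȟ^0: (6−5)−0=1 ⇒ Z/7
Ȟ^1: (7−0)−5=2 ⇒ Z/7 ⊕ Z/7
Ȟ^2: (0−0)−0=0 ⇒ 0


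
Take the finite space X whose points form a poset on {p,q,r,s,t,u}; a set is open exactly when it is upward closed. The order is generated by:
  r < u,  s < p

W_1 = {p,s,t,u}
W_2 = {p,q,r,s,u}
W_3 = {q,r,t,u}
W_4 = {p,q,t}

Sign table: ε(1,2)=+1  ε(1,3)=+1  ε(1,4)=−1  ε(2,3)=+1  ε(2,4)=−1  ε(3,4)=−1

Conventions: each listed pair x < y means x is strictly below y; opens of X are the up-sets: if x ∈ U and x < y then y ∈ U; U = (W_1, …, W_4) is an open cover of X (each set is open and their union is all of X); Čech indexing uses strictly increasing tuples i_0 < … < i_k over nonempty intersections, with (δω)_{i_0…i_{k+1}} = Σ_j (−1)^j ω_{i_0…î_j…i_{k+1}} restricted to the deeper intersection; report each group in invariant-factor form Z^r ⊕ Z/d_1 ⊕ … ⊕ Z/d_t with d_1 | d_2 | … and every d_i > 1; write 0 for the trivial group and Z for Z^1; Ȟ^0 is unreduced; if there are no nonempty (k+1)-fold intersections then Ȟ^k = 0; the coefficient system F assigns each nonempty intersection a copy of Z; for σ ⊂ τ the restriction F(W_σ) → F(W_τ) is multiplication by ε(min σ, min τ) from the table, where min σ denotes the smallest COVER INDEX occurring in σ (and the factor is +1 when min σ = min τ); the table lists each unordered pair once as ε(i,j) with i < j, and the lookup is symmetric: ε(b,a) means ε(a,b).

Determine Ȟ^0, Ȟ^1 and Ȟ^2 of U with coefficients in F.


nonempty overlaps:
  W12={p,s,u} W13={t,u} W14={p,t} W23={q,r,u} W24={p,q} W34={q,t}
  W123={u} W124={p} W134={t} W234={q}
C dims 4,6,4; δ0: rk 3, SNF 1^3; δ1: rk 3, SNF 1^3
degree 0: 4−3−0 = 1 → Ȟ^0 ≅ Z
degree 1: 6−3−3 = 0 → Ȟ^1 ≅ 0
degree 2: 4−0−3 = 1 → Ȟ^2 ≅ Z

Ȟ^0(U;F) ≅ Z,  Ȟ^1(U;F) ≅ 0,  Ȟ^2(U;F) ≅ Z


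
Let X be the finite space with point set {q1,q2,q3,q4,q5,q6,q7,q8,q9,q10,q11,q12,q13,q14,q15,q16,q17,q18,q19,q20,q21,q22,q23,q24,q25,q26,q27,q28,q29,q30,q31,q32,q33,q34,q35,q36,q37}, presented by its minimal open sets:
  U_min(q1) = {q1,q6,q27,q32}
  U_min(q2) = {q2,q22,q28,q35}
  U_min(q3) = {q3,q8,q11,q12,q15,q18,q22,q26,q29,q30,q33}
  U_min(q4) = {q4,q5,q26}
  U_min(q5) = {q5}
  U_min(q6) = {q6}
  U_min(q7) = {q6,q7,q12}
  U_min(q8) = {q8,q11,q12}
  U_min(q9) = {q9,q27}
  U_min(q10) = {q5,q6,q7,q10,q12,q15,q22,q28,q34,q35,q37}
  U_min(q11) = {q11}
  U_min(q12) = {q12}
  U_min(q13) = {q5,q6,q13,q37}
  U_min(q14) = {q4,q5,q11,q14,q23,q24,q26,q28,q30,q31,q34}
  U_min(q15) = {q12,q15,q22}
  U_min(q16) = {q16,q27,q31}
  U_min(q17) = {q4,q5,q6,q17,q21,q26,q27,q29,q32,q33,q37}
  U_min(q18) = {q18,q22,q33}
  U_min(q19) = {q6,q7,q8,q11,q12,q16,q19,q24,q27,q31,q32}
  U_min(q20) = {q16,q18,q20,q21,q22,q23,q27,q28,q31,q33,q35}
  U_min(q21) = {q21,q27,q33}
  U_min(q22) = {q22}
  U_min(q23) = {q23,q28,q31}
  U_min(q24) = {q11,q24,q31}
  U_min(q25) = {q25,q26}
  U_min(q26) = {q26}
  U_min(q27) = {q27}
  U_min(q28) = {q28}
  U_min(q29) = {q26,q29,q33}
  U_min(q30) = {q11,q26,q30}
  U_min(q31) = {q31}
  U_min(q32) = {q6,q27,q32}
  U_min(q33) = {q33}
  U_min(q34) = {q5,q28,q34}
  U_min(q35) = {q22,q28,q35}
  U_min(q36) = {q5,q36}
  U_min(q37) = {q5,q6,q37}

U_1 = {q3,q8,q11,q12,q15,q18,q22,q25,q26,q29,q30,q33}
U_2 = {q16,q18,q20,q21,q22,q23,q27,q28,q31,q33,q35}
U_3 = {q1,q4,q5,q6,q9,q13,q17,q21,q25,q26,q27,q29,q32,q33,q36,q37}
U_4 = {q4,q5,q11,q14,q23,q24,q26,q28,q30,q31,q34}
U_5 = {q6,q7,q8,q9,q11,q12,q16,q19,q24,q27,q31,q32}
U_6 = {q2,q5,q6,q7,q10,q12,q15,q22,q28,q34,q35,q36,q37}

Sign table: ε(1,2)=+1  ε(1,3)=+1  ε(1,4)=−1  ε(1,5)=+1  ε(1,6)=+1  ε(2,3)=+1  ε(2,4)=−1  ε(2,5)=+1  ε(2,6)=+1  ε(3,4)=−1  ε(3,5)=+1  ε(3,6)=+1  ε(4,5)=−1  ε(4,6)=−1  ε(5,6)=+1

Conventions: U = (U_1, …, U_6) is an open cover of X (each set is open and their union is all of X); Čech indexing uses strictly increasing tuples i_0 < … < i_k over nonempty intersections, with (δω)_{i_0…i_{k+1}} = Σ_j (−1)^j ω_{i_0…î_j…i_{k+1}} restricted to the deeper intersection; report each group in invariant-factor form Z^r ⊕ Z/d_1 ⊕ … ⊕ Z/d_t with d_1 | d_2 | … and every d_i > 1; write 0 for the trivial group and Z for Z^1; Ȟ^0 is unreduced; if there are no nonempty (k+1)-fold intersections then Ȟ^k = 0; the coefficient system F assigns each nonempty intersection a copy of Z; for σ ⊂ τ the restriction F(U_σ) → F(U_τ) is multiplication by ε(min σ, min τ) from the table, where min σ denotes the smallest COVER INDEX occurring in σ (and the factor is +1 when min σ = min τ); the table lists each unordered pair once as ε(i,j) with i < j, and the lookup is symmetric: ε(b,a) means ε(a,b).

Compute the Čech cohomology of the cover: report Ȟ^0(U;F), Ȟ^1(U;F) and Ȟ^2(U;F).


Ȟ^0 ≅ Z, Ȟ^1 ≅ 0 and Ȟ^2 ≅ Z/2

intersection data:
  U12={q18,q22,q33} U13={q25,q26,q29,q33} U14={q11,q26,q30} U15={q8,q11,q12} U16={q12,q15,q22} U23={q21,q27,q33} U24={q23,q28,q31} U25={q16,q27,q31} U26={q22,q28,q35} U34={q4,q5,q26} U35={q6,q9,q27,q32} U36={q5,q6,q36,q37} U45={q11,q24,q31} U46={q5,q28,q34} U56={q6,q7,q12}
  U123={q33} U126={q22} U134={q26} U145={q11} U156={q12} U235={q27} U245={q31} U246={q28} U346={q5} U356={q6}
C dims 6,15,10; δ0: rk 5, SNF 1^5; δ1: rk 10, SNF 1^9·2
Ȟ^0 = (6 − 5) − 0 = 1, so Ȟ^0 ≅ Z
Ȟ^1 = (15 − 10) − 5 = 0, so Ȟ^1 ≅ 0
Ȟ^2 = (10 − 0) − 10 = 0 plus torsion [2], so Ȟ^2 ≅ Z/2


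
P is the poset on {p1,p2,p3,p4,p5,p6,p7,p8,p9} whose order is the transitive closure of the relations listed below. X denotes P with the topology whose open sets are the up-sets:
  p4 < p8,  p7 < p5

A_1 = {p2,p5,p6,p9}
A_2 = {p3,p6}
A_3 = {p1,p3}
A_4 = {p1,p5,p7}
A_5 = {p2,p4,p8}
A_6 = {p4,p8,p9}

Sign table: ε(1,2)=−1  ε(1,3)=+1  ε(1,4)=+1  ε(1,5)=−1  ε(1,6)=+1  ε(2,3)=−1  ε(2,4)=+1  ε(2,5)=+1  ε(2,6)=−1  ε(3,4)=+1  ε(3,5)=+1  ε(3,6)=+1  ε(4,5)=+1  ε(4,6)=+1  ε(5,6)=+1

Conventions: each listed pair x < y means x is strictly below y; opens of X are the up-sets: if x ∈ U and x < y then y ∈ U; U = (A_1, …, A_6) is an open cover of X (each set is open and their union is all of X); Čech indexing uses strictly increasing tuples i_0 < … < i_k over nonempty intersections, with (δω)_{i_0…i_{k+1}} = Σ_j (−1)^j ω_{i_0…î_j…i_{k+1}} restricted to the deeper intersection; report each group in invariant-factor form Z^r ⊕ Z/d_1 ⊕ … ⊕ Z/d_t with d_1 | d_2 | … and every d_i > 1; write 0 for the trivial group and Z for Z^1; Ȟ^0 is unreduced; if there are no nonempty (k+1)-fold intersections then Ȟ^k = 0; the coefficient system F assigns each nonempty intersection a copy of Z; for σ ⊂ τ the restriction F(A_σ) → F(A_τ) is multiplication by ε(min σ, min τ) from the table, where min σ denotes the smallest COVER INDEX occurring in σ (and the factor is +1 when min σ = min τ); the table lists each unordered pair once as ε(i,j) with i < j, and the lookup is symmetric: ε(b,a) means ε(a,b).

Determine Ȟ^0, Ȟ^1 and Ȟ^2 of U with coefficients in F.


nonempty overlaps:
  A12={p6} A14={p5} A15={p2} A16={p9} A23={p3} A34={p1} A56={p4,p8}
C dims 6,7; δ0: rk 6, SNF 1^5·2
degree 0: 6−6−0 = 0 → Ȟ^0 ≅ 0
degree 1: 7−0−6 = 1 plus torsion [2] → Ȟ^1 ≅ Z ⊕ Z/2
degree 2: 0−0−0 = 0 → Ȟ^2 ≅ 0

Ȟ^0 ≅ 0,  Ȟ^1 ≅ Z ⊕ Z/2,  Ȟ^2 ≅ 0


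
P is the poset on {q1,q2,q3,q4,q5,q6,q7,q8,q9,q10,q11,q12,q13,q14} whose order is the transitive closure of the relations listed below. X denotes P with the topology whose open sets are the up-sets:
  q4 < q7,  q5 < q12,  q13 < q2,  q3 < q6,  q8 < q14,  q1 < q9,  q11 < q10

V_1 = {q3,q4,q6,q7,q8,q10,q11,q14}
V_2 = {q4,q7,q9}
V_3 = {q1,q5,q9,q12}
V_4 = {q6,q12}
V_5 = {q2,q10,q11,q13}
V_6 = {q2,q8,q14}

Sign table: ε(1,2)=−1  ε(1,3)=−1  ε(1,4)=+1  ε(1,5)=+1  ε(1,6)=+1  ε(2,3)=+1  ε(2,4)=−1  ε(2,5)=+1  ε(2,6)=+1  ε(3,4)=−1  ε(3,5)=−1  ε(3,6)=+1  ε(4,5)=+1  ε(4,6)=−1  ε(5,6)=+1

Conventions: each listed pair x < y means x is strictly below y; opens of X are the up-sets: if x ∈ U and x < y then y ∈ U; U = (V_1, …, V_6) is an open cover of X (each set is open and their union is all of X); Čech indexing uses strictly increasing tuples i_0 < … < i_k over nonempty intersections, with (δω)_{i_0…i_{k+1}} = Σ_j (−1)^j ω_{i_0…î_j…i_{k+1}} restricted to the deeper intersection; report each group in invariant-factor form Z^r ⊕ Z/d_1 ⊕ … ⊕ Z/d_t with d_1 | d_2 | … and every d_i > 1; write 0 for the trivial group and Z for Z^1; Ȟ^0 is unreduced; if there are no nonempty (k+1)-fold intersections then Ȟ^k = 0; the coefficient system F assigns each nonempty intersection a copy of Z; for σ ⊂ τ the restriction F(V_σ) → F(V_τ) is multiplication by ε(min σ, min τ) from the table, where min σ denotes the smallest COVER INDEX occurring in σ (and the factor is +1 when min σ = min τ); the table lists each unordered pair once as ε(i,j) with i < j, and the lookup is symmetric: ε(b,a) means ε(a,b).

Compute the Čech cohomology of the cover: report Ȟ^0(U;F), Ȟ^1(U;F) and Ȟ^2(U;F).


nonempty intersections:
  V12={q4,q7} V14={q6} V15={q10,q11} V16={q8,q14} V23={q9} V34={q12} V56={q2}
C dims 6,7; δ0: rk 5, SNF 1^5
Ȟ^0: (6−5)−0=1 ⇒ Z
Ȟ^1: (7−0)−5=2 ⇒ Z^2
Ȟ^2: (0−0)−0=0 ⇒ 0

Ȟ^0 ≅ Z, Ȟ^1 ≅ Z^2, Ȟ^2 ≅ 0


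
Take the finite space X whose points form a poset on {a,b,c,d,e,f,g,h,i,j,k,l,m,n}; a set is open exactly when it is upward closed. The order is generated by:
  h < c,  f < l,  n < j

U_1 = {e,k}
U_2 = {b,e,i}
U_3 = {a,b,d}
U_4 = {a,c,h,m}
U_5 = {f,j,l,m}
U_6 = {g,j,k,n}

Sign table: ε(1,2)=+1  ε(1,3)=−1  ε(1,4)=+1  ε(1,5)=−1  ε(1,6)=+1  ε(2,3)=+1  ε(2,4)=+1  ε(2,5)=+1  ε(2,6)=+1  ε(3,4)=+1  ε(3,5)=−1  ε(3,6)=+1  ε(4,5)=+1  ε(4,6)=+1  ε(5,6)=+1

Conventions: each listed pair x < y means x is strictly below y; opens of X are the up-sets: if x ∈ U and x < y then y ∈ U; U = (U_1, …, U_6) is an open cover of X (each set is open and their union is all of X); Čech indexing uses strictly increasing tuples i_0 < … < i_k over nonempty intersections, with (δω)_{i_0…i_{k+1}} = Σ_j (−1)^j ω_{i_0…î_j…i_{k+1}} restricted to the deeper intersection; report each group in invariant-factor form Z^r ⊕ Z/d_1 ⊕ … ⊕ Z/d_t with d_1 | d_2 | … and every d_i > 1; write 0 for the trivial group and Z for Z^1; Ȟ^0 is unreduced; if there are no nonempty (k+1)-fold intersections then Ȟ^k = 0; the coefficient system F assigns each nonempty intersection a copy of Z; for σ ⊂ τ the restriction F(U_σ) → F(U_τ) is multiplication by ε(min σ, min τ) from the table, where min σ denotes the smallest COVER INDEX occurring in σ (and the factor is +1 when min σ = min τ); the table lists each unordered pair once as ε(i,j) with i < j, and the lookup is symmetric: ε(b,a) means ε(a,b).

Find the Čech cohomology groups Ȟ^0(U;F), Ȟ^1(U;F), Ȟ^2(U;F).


nonempty overlaps:
  U12={e} U16={k} U23={b} U34={a} U45={m} U56={j}
C dims 6,6; δ0: rk 5, SNF 1^5
degree 0: 6−5−0 = 1 → Ȟ^0 ≅ Z
degree 1: 6−0−5 = 1 → Ȟ^1 ≅ Z
degree 2: 0−0−0 = 0 → Ȟ^2 ≅ 0

Ȟ^0 = Z, Ȟ^1 = Z, Ȟ^2 = 0


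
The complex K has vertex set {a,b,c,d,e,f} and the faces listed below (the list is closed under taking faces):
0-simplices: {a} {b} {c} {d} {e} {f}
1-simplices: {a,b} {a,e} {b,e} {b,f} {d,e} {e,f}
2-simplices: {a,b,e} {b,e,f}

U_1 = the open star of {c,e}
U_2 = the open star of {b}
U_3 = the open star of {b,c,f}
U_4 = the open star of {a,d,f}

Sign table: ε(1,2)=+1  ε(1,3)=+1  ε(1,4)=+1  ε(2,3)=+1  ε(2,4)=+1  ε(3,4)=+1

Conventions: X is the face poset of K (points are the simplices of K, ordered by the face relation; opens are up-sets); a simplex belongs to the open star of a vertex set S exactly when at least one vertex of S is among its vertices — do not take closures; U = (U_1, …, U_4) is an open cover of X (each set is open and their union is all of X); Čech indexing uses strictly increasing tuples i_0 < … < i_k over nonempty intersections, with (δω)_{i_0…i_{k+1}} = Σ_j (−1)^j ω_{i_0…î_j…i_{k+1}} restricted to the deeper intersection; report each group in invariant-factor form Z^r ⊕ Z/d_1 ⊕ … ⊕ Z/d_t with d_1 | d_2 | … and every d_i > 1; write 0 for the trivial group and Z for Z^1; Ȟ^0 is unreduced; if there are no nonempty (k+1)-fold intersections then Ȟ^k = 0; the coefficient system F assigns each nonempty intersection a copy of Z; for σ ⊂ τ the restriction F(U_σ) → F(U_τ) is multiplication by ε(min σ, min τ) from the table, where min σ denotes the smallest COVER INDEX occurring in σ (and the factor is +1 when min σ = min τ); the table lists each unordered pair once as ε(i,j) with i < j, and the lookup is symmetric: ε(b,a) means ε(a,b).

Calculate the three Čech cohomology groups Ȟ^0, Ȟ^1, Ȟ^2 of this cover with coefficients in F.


Ȟ^0 ≅ Z; Ȟ^1 ≅ 0; Ȟ^2 ≅ 0

nerve of the cover:
  U1={{c},{e},{a,e},{b,e},{d,e},{e,f},{a,b,e},{b,e,f}} U2={{b},{a,b},{b,e},{b,f},{a,b,e},{b,e,f}} U3={{b},{c},{f},{a,b},{b,e},{b,f},{e,f},{a,b,e},{b,e,f}} U4={{a},{d},{f},{a,b},{a,e},{b,f},{d,e},{e,f},{a,b,e},{b,e,f}}
  U12={{b,e},{a,b,e},{b,e,f}} U13={{c},{b,e},{e,f},{a,b,e},{b,e,f}} U14={{a,e},{d,e},{e,f},{a,b,e},{b,e,f}} U23={{b},{a,b},{b,e},{b,f},{a,b,e},{b,e,f}} U24={{a,b},{b,f},{a,b,e},{b,e,f}} U34={{f},{a,b},{b,f},{e,f},{a,b,e},{b,e,f}}
  U123={{b,e},{a,b,e},{b,e,f}} U124={{a,b,e},{b,e,f}} U134={{e,f},{a,b,e},{b,e,f}} U234={{a,b},{b,f},{a,b,e},{b,e,f}}
  U1234={{a,b,e},{b,e,f}}
C dims 4,6,4,1; δ0: rk 3, SNF 1^3; δ1: rk 3, SNF 1^3; δ2: rk 1, SNF 1^1
Ȟ^0 = (4 − 3) − 0 = 1, so Ȟ^0 ≅ Z
Ȟ^1 = (6 − 3) − 3 = 0, so Ȟ^1 ≅ 0
Ȟ^2 = (4 − 1) − 3 = 0, so Ȟ^2 ≅ 0


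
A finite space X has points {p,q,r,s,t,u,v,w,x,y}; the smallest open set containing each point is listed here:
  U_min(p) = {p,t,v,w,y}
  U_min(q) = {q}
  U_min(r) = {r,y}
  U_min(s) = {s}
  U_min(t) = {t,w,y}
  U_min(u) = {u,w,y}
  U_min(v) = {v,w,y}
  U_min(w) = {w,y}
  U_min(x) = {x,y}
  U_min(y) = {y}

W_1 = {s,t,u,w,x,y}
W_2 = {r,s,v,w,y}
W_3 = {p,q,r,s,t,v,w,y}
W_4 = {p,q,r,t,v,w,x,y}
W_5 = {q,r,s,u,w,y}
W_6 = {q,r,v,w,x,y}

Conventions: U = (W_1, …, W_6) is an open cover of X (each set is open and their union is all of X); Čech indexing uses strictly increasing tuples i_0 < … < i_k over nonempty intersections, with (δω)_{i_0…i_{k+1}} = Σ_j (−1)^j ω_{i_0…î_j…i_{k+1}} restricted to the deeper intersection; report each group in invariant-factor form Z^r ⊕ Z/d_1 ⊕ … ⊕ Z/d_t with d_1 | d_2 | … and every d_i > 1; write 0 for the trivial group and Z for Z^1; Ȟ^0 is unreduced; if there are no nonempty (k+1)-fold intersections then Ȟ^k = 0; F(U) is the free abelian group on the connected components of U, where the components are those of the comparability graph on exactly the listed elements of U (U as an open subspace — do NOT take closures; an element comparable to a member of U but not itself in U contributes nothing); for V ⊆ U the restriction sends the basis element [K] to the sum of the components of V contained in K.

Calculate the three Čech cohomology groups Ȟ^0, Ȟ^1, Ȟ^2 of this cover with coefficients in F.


Ȟ^0 ≅ Z^3, Ȟ^1 ≅ 0, Ȟ^2 ≅ 0

nonempty intersections:
  W12={s,w,y} W13={s,t,w,y} W14={t,w,x,y} W15={s,u,w,y} W16={w,x,y} W23={r,s,v,w,y} W24={r,v,w,y} W25={r,s,w,y} W26={r,v,w,y} W34={p,q,r,t,v,w,y} W35={q,r,s,w,y} W36={q,r,v,w,y} W45={q,r,w,y} W46={q,r,v,w,x,y} W56={q,r,w,y}
  W123={s,w,y} W124={w,y} W125={s,w,y} W126={w,y} W134={t,w,y} W135={s,w,y} W136={w,y} W145={w,y} W146={w,x,y} W156={w,y} W234={r,v,w,y} W235={r,s,w,y} W236={r,v,w,y} W245={r,w,y} W246={r,v,w,y} W256={r,w,y} W345={q,r,w,y} W346={q,r,v,w,y} W356={q,r,w,y} W456={q,r,w,y}
  W1234={w,y} W1235={s,w,y} W1236={w,y} W1245={w,y} W1246={w,y} W1256={w,y} W1345={w,y} W1346={w,y} W1356={w,y} W1456={w,y} W2345={r,w,y} W2346={r,v,w,y} W2356={r,w,y} W2456={r,w,y} W3456={q,r,w,y}
  W12345={w,y} W12346={w,y} W12356={w,y} W12456={w,y} W13456={w,y} W23456={r,w,y}
  W123456={w,y}
components per intersection:
  W1: {s} {t,u,w,x,y}
  W2: {r,v,w,y} {s}
  W3: {p,r,t,v,w,y} {q} {s}
  W4: {p,r,t,v,w,x,y} {q}
  W5: {q} {r,u,w,y} {s}
  W6: {q} {r,v,w,x,y}
  W12: {s} {w,y}
  W13: {s} {t,w,y}
  W14: {t,w,x,y}
  W15: {s} {u,w,y}
  W16: {w,x,y}
  W23: {r,v,w,y} {s}
  W24: {r,v,w,y}
  W25: {r,w,y} {s}
  W26: {r,v,w,y}
  W34: {p,r,t,v,w,y} {q}
  W35: {q} {r,w,y} {s}
  W36: {q} {r,v,w,y}
  W45: {q} {r,w,y}
  W46: {q} {r,v,w,x,y}
  W56: {q} {r,w,y}
  W123: {s} {w,y}
  W124: {w,y}
  W125: {s} {w,y}
  W126: {w,y}
  W134: {t,w,y}
  W135: {s} {w,y}
  W136: {w,y}
  W145: {w,y}
  W146: {w,x,y}
  W156: {w,y}
  W234: {r,v,w,y}
  W235: {r,w,y} {s}
  W236: {r,v,w,y}
  W245: {r,w,y}
  W246: {r,v,w,y}
  W256: {r,w,y}
  W345: {q} {r,w,y}
  W346: {q} {r,v,w,y}
  W356: {q} {r,w,y}
  W456: {q} {r,w,y}
  W1234: {w,y}
  W1235: {s} {w,y}
  W1236: {w,y}
  W1245: {w,y}
  W1246: {w,y}
  W1256: {w,y}
  W1345: {w,y}
  W1346: {w,y}
  W1356: {w,y}
  W1456: {w,y}
  W2345: {r,w,y}
  W2346: {r,v,w,y}
  W2356: {r,w,y}
  W2456: {r,w,y}
  W3456: {q} {r,w,y}
  W12345: {w,y}
  W12346: {w,y}
  W12356: {w,y}
  W12456: {w,y}
  W13456: {w,y}
  W23456: {r,w,y}
  W123456: {w,y}
C dims 14,27,28,17; δ0: rk 11, SNF 1^11; δ1: rk 16, SNF 1^16; δ2: rk 12, SNF 1^12
Ȟ^0: (14−11)−0=3 ⇒ Z^3
Ȟ^1: (27−16)−11=0 ⇒ 0
Ȟ^2: (28−12)−16=0 ⇒ 0


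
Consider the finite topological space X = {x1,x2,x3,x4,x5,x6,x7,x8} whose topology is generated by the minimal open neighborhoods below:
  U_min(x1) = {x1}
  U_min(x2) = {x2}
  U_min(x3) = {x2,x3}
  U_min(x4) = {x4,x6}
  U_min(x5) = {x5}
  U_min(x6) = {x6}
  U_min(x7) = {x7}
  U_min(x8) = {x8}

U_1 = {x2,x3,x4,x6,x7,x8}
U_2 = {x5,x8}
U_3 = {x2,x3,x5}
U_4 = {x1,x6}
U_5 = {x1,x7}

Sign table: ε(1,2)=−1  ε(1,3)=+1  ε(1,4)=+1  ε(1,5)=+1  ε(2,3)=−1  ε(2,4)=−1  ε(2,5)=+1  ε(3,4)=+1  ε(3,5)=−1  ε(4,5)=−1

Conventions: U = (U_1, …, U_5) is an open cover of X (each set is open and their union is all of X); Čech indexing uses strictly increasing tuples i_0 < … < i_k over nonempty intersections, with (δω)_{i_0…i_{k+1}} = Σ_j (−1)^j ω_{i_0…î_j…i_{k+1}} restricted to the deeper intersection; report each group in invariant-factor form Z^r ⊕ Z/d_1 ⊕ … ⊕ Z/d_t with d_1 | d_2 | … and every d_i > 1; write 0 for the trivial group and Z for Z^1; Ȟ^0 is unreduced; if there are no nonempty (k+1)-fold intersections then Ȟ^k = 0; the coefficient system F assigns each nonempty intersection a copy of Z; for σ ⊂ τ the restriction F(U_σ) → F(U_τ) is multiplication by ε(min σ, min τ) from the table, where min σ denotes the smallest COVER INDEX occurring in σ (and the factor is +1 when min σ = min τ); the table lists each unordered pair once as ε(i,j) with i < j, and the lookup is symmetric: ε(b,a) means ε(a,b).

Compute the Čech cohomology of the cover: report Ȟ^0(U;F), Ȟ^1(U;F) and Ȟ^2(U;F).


Ȟ^0 ≅ 0,  Ȟ^1 ≅ Z ⊕ Z/2,  Ȟ^2 ≅ 0

intersection data:
  U12={x8} U13={x2,x3} U14={x6} U15={x7} U23={x5} U45={x1}
C dims 5,6; δ0: rk 5, SNF 1^4·2
Ȟ^0 = (5 − 5) − 0 = 0, so Ȟ^0 ≅ 0
Ȟ^1 = (6 − 0) − 5 = 1 plus torsion [2], so Ȟ^1 ≅ Z ⊕ Z/2
Ȟ^2 = (0 − 0) − 0 = 0, so Ȟ^2 ≅ 0


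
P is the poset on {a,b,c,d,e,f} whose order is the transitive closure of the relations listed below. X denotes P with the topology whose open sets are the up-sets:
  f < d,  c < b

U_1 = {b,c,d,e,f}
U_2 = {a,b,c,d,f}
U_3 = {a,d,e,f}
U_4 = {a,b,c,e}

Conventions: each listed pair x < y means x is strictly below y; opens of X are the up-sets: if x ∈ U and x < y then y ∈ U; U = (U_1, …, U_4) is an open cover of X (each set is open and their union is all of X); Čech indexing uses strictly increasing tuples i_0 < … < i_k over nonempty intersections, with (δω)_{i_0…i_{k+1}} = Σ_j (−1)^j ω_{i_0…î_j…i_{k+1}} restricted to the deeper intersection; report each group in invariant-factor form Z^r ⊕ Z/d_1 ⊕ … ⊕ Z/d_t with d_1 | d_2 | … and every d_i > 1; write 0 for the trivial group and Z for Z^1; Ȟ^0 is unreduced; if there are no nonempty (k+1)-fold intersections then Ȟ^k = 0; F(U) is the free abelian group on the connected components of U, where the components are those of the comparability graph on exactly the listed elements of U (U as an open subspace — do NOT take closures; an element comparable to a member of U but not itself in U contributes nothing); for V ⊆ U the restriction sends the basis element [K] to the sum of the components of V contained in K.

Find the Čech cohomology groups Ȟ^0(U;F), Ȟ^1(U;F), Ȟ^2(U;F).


nerve of the cover:
  U12={b,c,d,f} U13={d,e,f} U14={b,c,e} U23={a,d,f} U24={a,b,c} U34={a,e}
  U123={d,f} U124={b,c} U134={e} U234={a}
components per intersection:
  U1: {b,c} {d,f} {e}
  U2: {a} {b,c} {d,f}
  U3: {a} {d,f} {e}
  U4: {a} {b,c} {e}
  U12: {b,c} {d,f}
  U13: {d,f} {e}
  U14: {b,c} {e}
  U23: {a} {d,f}
  U24: {a} {b,c}
  U34: {a} {e}
  U123: {d,f}
  U124: {b,c}
  U134: {e}
  U234: {a}
C dims 12,12,4; δ0: rk 8, SNF 1^8; δ1: rk 4, SNF 1^4
Ȟ^0 = (12 − 8) − 0 = 4, so Ȟ^0 ≅ Z^4
Ȟ^1 = (12 − 4) − 8 = 0, so Ȟ^1 ≅ 0
Ȟ^2 = (4 − 0) − 4 = 0, so Ȟ^2 ≅ 0

Ȟ^0(U;F) ≅ Z^4, Ȟ^1(U;F) ≅ 0 and Ȟ^2(U;F) ≅ 0


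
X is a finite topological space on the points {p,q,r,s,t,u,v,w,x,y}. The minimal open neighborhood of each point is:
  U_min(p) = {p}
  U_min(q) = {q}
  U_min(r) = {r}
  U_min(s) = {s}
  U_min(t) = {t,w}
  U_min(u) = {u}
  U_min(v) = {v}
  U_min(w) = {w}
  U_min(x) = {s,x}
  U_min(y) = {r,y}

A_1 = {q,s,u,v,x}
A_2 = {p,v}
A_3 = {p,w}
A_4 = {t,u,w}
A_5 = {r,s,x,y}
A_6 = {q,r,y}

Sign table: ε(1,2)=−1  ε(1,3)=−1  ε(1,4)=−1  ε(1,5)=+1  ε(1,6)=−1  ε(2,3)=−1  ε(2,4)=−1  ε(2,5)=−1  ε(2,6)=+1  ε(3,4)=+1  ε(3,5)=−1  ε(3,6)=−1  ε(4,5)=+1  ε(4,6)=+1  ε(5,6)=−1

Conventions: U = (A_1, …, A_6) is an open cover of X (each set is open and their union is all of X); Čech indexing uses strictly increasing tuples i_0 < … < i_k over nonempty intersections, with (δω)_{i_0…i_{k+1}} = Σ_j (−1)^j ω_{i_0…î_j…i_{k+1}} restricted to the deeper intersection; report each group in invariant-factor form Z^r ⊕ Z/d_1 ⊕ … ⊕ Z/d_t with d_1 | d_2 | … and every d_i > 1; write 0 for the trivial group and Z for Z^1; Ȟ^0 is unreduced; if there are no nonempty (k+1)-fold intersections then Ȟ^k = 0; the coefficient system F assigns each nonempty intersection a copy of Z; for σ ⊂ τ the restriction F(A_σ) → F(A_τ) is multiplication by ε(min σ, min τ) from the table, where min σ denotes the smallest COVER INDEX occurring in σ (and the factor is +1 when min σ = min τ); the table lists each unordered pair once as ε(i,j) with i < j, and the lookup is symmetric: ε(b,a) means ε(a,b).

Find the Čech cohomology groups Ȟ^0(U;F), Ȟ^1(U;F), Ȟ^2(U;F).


Ȟ^0(U;F) ≅ 0,  Ȟ^1(U;F) ≅ Z ⊕ Z/2,  Ȟ^2(U;F) ≅ 0

cover nerve:
  A12={v} A14={u} A15={s,x} A16={q} A23={p} A34={w} A56={r,y}
C dims 6,7; δ0: rk 6, SNF 1^5·2
Ȟ^0: (6−6)−0=0 ⇒ 0
Ȟ^1: (7−0)−6=1 plus torsion [2] ⇒ Z ⊕ Z/2
Ȟ^2: (0−0)−0=0 ⇒ 0
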